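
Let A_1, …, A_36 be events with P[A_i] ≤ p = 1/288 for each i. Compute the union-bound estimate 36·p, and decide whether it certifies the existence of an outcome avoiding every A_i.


Union bound: P[∪_{i=1}^{36} A_i] ≤ Σ_i P[A_i] ≤ 36·p = 36·(1/288) = 1/8.
Numerically: 1/8 ≈ 0.125000.
Is 1/8 < 1? YES.
Since P[∪ A_i] ≤ 1/8 < 1, the complement has P[∩ A_i^c] ≥ 1 − 1/8 = 7/8 > 0, so some outcome avoids every A_i.

36·p = 1/8 ≈ 0.125000; existence CERTIFIED by the union bound.


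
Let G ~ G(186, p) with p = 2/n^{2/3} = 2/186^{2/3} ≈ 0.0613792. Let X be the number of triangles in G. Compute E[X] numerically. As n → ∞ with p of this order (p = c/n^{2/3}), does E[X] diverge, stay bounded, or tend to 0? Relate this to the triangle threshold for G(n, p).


Number of potential triangles: C(186, 3) = 1055240.
Each occurs with probability p³ ≈ (0.0613792)³ ≈ 2.31240606e-04.
By linearity: E[X] = C(186, 3)·p³ ≈ 1055240 · 2.31240606e-04 ≈ 244.014337.
Since α = 2/3 < 1, p = c/n^{2/3} ≫ 1/n is above the triangle threshold p ~ 1/n. Asymptotically E[X] ~ (c³/6)·n^{3(1−α)} = (2³/6)·n^{1} → ∞; triangles are abundant w.h.p.

E[X] ≈ 244.014337; in regime p = Θ(1/n^{2/3}) E[X] diverges (above the triangle threshold p ~ 1/n).


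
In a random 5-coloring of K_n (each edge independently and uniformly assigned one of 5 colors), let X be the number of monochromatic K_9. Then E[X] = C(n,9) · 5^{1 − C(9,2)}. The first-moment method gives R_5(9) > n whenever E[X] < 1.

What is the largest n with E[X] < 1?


We need C(n, 9) · 5^{1 − 36} < 1, i.e. C(n, 9) < 5^{36 − 1} = 2910383045673370361328125.
Check values of n near the boundary:
  n = 2167: C(2167, 9) = 2855899084841489792706810; 2855899084841489792706810 < 2910383045673370361328125? YES
  n = 2168: C(2168, 9) = 2867804175977929537095120; 2867804175977929537095120 < 2910383045673370361328125? YES
  n = 2169: C(2169, 9) = 2879753360044504243499683; 2879753360044504243499683 < 2910383045673370361328125? YES
  n = 2170: C(2170, 9) = 2891746779868845075610510; 2891746779868845075610510 < 2910383045673370361328125? YES
  n = 2171: C(2171, 9) = 2903784578674959601827205; 2903784578674959601827205 < 2910383045673370361328125? YES
  n = 2172: C(2172, 9) = 2915866900084148060642020; 2915866900084148060642020 < 2910383045673370361328125? NO
  n = 2173: C(2173, 9) = 2927993888115921319674265; 2927993888115921319674265 < 2910383045673370361328125? NO
  n = 2174: C(2174, 9) = 2940165687188920530702934; 2940165687188920530702934 < 2910383045673370361328125? NO
The largest n with C(n, 9) < 2910383045673370361328125 is n = 2171 (where E[X] = 580756915734991920365441/582076609134674072265625 ≈ 0.99773). Hence R_5(9) > 2171, i.e. R_5(9) ≥ 2172.

Largest n = 2171; hence R_5(9) > 2171.


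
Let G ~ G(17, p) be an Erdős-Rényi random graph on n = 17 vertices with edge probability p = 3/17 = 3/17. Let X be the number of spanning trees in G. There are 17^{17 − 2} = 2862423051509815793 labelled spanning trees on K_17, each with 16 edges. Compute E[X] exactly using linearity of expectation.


K_17 has 17^{17 − 2} = 2862423051509815793 labelled spanning trees.
For each such spanning tree H, let X_H = 1 if all 16 edges of H are present in G. Then P[X_H = 1] = p^{16} = (3/17)^{16} = 43046721/48661191875666868481.
Summing the indicators: E[X] = Σ_H E[X_H] = 2862423051509815793 · p^{16} = 2862423051509815793 · 43046721/48661191875666868481 = 43046721/17.
Numerically: E[X] ≈ 2.53e+06.

E[X] = 2862423051509815793 · (3/17)^{16} = 43046721/17 ≈ 2.53e+06.


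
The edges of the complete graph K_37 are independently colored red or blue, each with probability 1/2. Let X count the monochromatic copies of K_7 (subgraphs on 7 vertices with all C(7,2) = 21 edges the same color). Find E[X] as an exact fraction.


Let X = Σ_S X_S over the C(37, 7) = 10295472 subsets S of size 7, where X_S = 1 if the K_7 on S is monochromatic.
For a fixed S, the K_7 on S has C(7, 2) = 21 edges. P[all 21 edges red] = (1/2)^21, and likewise for blue, so P[monochromatic] = 2·(1/2)^21 = 2^{1 − 21} = 1/1048576.
By linearity of expectation: E[X] = C(37, 7) · 2^{1 − 21} = 10295472 · 1/1048576 = 643467/65536.
Numerically: E[X] ≈ 9.818527.

E[X] = C(37,7)·2^(1−C(7,2)) = 643467/65536 ≈ 9.818527.


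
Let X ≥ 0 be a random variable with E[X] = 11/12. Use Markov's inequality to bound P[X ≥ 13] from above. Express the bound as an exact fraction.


μ = E[X] = 11/12, a = 13.
Markov: P[X ≥ 13] ≤ μ/a = (11/12)/13 = 11/156.
Numerically: ≈ 0.0705.
(Since a = 13 > μ = 0.9167, the bound 11/156 is < 1 and informative.)

P[X ≥ 13] ≤ 11/156 ≈ 0.0705.


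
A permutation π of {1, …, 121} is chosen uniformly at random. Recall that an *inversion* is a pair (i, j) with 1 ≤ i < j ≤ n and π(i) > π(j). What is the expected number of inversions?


Write X = Σ X_I over the C(121, 2) = 7260 pairs i < j, with X_I the indicator of one inversion.
There are 7260 indicators.
For each fixed pair i < j, the values π(i) and π(j) are two distinct elements of {1, …, 121} in uniformly random order; by symmetry P[π(i) > π(j)] = 1/2.
By linearity: E[X] = 7260 · (1/2) = C(121, 2) · (1/2) = 7260/2 = 3630 ≈ 3630.000000.

E[X] = 3630 = 3630.000000.


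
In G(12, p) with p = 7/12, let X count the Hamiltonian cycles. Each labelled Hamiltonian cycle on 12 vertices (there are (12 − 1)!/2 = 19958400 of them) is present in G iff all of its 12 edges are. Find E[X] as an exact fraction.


K_12 has (12 − 1)!/2 = 19958400 labelled Hamiltonian cycles.
For each such Hamiltonian cycle H, let X_H = 1 if all 12 edges of H are present in G. Then P[X_H = 1] = p^{12} = (7/12)^{12} = 13841287201/8916100448256.
By linearity: E[X] = Σ_H E[X_H] = 19958400 · p^{12} = 19958400 · 13841287201/8916100448256 = 26644477861925/859963392.
Numerically: E[X] ≈ 3.1e+04.

E[X] = 19958400 · (7/12)^{12} = 26644477861925/859963392 ≈ 3.1e+04.


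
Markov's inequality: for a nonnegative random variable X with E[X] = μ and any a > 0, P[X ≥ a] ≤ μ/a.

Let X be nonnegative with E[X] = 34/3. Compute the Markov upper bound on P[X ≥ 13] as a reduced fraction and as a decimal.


μ = E[X] = 34/3, a = 13.
Markov: P[X ≥ 13] ≤ μ/a = (34/3)/13 = 34/39.
Numerically: ≈ 0.8718.
(Since a = 13 > μ = 11.3333, the bound 34/39 is < 1 and informative.)

P[X ≥ 13] ≤ 34/39 ≈ 0.8718.


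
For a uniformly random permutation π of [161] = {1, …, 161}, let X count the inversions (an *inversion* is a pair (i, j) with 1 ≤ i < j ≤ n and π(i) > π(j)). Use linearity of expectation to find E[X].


Write X = Σ X_I over the C(161, 2) = 12880 pairs i < j, with X_I the indicator of one inversion.
There are 12880 indicators.
For each fixed pair i < j, the values π(i) and π(j) are two distinct elements of {1, …, 161} in uniformly random order; by symmetry P[π(i) > π(j)] = 1/2.
By linearity: E[X] = 12880 · (1/2) = C(161, 2) · (1/2) = 12880/2 = 6440 ≈ 6440.000.

E[X] = 6440 = 6440.000.


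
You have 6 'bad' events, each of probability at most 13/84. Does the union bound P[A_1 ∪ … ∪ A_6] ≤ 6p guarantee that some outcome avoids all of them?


Union bound: P[∪_{i=1}^{6} A_i] ≤ Σ_i P[A_i] ≤ 6·p = 6·(13/84) = 13/14.
Numerically: 13/14 ≈ 0.92857.
Is 13/14 < 1? YES.
Since P[∪ A_i] ≤ 13/14 < 1, the complement has P[∩ A_i^c] ≥ 1 − 13/14 = 1/14 > 0, so some outcome avoids every A_i.

6·p = 13/14 ≈ 0.92857; existence CERTIFIED by the union bound.


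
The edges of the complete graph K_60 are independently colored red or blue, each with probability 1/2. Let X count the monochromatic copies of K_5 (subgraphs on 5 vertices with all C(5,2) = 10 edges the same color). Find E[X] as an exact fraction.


Let X = Σ_S X_S over the C(60, 5) = 5461512 subsets S of size 5, where X_S = 1 if the K_5 on S is monochromatic.
For a fixed S, the K_5 on S has C(5, 2) = 10 edges. P[all 10 edges red] = (1/2)^10, and likewise for blue, so P[monochromatic] = 2·(1/2)^10 = 2^{1 − 10} = 1/512.
Summing: E[X] = C(60, 5) · 2^{1 − 10} = 5461512 · 1/512 = 682689/64.
Numerically: E[X] ≈ 10667.01562.

E[X] = C(60,5)·2^(1−C(5,2)) = 682689/64 ≈ 10667.01562.


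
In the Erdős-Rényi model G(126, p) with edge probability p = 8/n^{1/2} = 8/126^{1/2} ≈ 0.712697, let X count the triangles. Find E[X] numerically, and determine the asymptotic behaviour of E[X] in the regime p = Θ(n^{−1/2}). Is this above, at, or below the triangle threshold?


Number of potential triangles: C(126, 3) = 325500.
Each occurs with probability p³ ≈ (0.712697)³ ≈ 3.62004645e-01.
By linearity: E[X] = C(126, 3)·p³ ≈ 325500 · 3.62004645e-01 ≈ 117832.511990.
Since α = 1/2 < 1, p = c/n^{1/2} ≫ 1/n is above the triangle threshold p ~ 1/n. Asymptotically E[X] ~ (c³/6)·n^{3(1−α)} = (8³/6)·n^{1.5} → ∞; triangles are abundant w.h.p.

E[X] ≈ 117832.511990; in regime p = Θ(1/n^{1/2}) E[X] diverges (above the triangle threshold p ~ 1/n).


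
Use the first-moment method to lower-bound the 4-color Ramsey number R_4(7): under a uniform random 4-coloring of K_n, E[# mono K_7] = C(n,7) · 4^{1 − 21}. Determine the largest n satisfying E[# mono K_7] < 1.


We need C(n, 7) · 4^{1 − 21} < 1, i.e. C(n, 7) < 4^{21 − 1} = 1099511627776.
Check values of n near the boundary:
  n = 174: C(174, 7) = 847879782984; 847879782984 < 1099511627776? YES
  n = 175: C(175, 7) = 883208107275; 883208107275 < 1099511627776? YES
  n = 176: C(176, 7) = 919790691600; 919790691600 < 1099511627776? YES
  n = 177: C(177, 7) = 957664425960; 957664425960 < 1099511627776? YES
  n = 178: C(178, 7) = 996867063280; 996867063280 < 1099511627776? YES
  n = 179: C(179, 7) = 1037437234460; 1037437234460 < 1099511627776? YES
  n = 180: C(180, 7) = 1079414463600; 1079414463600 < 1099511627776? YES
  n = 181: C(181, 7) = 1122839183400; 1122839183400 < 1099511627776? NO
  n = 182: C(182, 7) = 1167752750736; 1167752750736 < 1099511627776? NO
The largest n with C(n, 7) < 1099511627776 is n = 180 (where E[X] = 67463403975/68719476736 ≈ 0.982). Hence R_4(7) > 180, i.e. R_4(7) ≥ 181.

Largest n = 180; hence R_4(7) > 180.


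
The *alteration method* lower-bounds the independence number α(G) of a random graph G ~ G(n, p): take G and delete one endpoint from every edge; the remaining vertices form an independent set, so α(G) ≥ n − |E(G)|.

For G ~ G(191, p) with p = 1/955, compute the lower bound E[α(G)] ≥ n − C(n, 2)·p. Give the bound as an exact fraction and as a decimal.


E[|E(G)|] = C(191, 2)·p = 18145 · (1/955) = 19.
E[α(G)] ≥ n − E[|E(G)|] = 191 − 19 = 172.
Numerically: ≈ 172.00000.
(This is only a lower bound; the true E[α(G)] may be larger.)

E[α(G)] ≥ 172 ≈ 172.00000.


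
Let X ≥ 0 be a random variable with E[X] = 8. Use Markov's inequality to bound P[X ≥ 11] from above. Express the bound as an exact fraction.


μ = E[X] = 8, a = 11.
Markov: P[X ≥ 11] ≤ μ/a = (8)/11 = 8/11.
Numerically: ≈ 0.7273.
(Since a = 11 > μ = 8.0000, the bound 8/11 is < 1 and informative.)

P[X ≥ 11] ≤ 8/11 ≈ 0.7273.


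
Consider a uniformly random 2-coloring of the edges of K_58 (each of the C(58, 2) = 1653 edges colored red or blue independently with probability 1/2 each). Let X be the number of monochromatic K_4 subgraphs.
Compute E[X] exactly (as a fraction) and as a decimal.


Let X = Σ_S X_S over the C(58, 4) = 424270 subsets S of size 4, where X_S = 1 if the K_4 on S is monochromatic.
For a fixed S, the K_4 on S has C(4, 2) = 6 edges. P[all 6 edges red] = (1/2)^6, and likewise for blue, so P[monochromatic] = 2·(1/2)^6 = 2^{1 − 6} = 1/32.
By linearity: E[X] = C(58, 4) · 2^{1 − 6} = 424270 · 1/32 = 212135/16.
Numerically: E[X] ≈ 13258.4375.

E[X] = C(58,4)·2^(1−C(4,2)) = 212135/16 ≈ 13258.4375.


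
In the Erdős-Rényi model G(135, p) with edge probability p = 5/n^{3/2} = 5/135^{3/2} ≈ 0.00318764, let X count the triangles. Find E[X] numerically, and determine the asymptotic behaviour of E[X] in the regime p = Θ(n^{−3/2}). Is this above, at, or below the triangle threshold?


Number of potential triangles: C(135, 3) = 400995.
Each occurs with probability p³ ≈ (0.00318764)³ ≈ 3.23897842e-08.
By linearity: E[X] = C(135, 3)·p³ ≈ 400995 · 3.23897842e-08 ≈ 0.012988.
Since α = 3/2 > 1, p = c/n^{3/2} = o(1/n) is below the triangle threshold p ~ 1/n. Asymptotically E[X] ~ (c³/6)·n^{3(1−α)} = (5³/6)·n^{-1.5} → 0, so by Markov's inequality G has no triangles w.h.p.

E[X] ≈ 0.012988; in regime p = Θ(1/n^{3/2}) E[X] tends to 0 (below the triangle threshold p ~ 1/n).


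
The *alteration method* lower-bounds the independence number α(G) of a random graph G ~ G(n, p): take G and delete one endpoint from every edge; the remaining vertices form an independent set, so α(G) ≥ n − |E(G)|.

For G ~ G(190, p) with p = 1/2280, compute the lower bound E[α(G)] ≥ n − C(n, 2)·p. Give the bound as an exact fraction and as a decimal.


E[|E(G)|] = C(190, 2)·p = 17955 · (1/2280) = 63/8.
E[α(G)] ≥ n − E[|E(G)|] = 190 − 63/8 = 1457/8.
Numerically: ≈ 182.125000.
(This is only a lower bound; the true E[α(G)] may be larger.)

E[α(G)] ≥ 1457/8 ≈ 182.125000.


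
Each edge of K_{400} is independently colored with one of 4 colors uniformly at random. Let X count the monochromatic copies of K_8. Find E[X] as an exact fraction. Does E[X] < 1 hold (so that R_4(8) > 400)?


E[X] = C(400, 8) · 4^{1 − 28} = 15148408086508950 · 4^{−27} = 15148408086508950/18014398509481984.
As a reduced fraction: E[X] = 7574204043254475/9007199254740992 ≈ 0.8409.
Is E[X] < 1? YES.
Since E[X] < 1, there exists a 4-coloring of K_{400} with no monochromatic K_8; hence R_4(8) > 400.

E[X] = 7574204043254475/9007199254740992 ≈ 0.8409; E[X] < 1, so R_4(8) > 400.


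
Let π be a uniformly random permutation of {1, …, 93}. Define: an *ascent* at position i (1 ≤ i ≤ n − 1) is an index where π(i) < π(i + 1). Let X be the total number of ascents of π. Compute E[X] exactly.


Write X = Σ X_I over i = 1, …, 92, with X_I the indicator of one ascent.
There are 92 indicators.
For each fixed i, the pair (π(i), π(i+1)) is a uniformly random ordered pair of distinct values from {1, …, 93}; by symmetry P[π(i) < π(i+1)] = 1/2.
By linearity: E[X] = 92 · (1/2) = (93 − 1) · (1/2) = 46 ≈ 46.000.

E[X] = 46 = 46.000.


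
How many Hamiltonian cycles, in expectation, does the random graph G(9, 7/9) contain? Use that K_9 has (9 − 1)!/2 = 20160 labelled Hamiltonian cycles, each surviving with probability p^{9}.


K_9 has (9 − 1)!/2 = 20160 labelled Hamiltonian cycles.
For each such Hamiltonian cycle H, let X_H = 1 if all 9 edges of H are present in G. Then P[X_H = 1] = p^{9} = (7/9)^{9} = 40353607/387420489.
Summing the indicators: E[X] = Σ_H E[X_H] = 20160 · p^{9} = 20160 · 40353607/387420489 = 90392079680/43046721.
Numerically: E[X] ≈ 2100.

E[X] = 20160 · (7/9)^{9} = 90392079680/43046721 ≈ 2100.


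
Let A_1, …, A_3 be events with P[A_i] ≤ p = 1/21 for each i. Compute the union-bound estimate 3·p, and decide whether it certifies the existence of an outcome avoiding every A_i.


Union bound: P[∪_{i=1}^{3} A_i] ≤ Σ_i P[A_i] ≤ 3·p = 3·(1/21) = 1/7.
Numerically: 1/7 ≈ 0.14286.
Is 1/7 < 1? YES.
Since P[∪ A_i] ≤ 1/7 < 1, the complement has P[∩ A_i^c] ≥ 1 − 1/7 = 6/7 > 0, so some outcome avoids every A_i.

3·p = 1/7 ≈ 0.14286; existence CERTIFIED by the union bound.


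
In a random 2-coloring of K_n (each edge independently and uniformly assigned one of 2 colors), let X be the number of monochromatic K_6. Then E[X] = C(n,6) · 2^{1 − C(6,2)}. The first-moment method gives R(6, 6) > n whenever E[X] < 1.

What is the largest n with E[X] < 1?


We need C(n, 6) · 2^{1 − 15} < 1, i.e. C(n, 6) < 2^{15 − 1} = 16384.
Check values of n near the boundary:
  n = 11: C(11, 6) = 462; 462 < 16384? YES
  n = 12: C(12, 6) = 924; 924 < 16384? YES
  n = 13: C(13, 6) = 1716; 1716 < 16384? YES
  n = 14: C(14, 6) = 3003; 3003 < 16384? YES
  n = 15: C(15, 6) = 5005; 5005 < 16384? YES
  n = 16: C(16, 6) = 8008; 8008 < 16384? YES
  n = 17: C(17, 6) = 12376; 12376 < 16384? YES
  n = 18: C(18, 6) = 18564; 18564 < 16384? NO
  n = 19: C(19, 6) = 27132; 27132 < 16384? NO
The largest n with C(n, 6) < 16384 is n = 17 (where E[X] = 1547/2048 ≈ 0.7553711). Hence R(6, 6) > 17, i.e. R(6, 6) ≥ 18.

Largest n = 17; hence R(6, 6) > 17.


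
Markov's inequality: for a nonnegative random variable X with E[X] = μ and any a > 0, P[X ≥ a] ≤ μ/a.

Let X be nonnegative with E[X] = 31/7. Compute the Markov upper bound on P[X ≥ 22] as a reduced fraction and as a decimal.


μ = E[X] = 31/7, a = 22.
Markov: P[X ≥ 22] ≤ μ/a = (31/7)/22 = 31/154.
Numerically: ≈ 0.2013.
(Since a = 22 > μ = 4.4286, the bound 31/154 is < 1 and informative.)

P[X ≥ 22] ≤ 31/154 ≈ 0.2013.


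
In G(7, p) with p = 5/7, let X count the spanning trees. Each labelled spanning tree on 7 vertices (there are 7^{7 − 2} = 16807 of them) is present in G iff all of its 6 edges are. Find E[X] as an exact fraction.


K_7 has 7^{7 − 2} = 16807 labelled spanning trees.
For each such spanning tree H, let X_H = 1 if all 6 edges of H are present in G. Then P[X_H = 1] = p^{6} = (5/7)^{6} = 15625/117649.
Summing the indicators: E[X] = Σ_H E[X_H] = 16807 · p^{6} = 16807 · 15625/117649 = 15625/7.
Numerically: E[X] ≈ 2232.1.

E[X] = 16807 · (5/7)^{6} = 15625/7 ≈ 2232.1.


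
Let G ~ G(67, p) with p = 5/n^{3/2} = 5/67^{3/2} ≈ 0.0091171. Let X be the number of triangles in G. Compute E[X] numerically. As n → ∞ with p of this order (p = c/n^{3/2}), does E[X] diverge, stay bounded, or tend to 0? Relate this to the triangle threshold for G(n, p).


Number of potential triangles: C(67, 3) = 47905.
Each occurs with probability p³ ≈ (0.0091171)³ ≈ 7.5783280e-07.
By linearity: E[X] = C(67, 3)·p³ ≈ 47905 · 7.5783280e-07 ≈ 0.03630.
Since α = 3/2 > 1, p = c/n^{3/2} = o(1/n) is below the triangle threshold p ~ 1/n. Asymptotically E[X] ~ (c³/6)·n^{3(1−α)} = (5³/6)·n^{-1.5} → 0, so by Markov's inequality G has no triangles w.h.p.

E[X] ≈ 0.03630; in regime p = Θ(1/n^{3/2}) E[X] tends to 0 (below the triangle threshold p ~ 1/n).


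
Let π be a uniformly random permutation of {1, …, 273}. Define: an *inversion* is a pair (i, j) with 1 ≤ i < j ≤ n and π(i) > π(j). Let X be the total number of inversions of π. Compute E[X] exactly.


Write X = Σ X_I over the C(273, 2) = 37128 pairs i < j, with X_I the indicator of one inversion.
There are 37128 indicators.
For each fixed pair i < j, the values π(i) and π(j) are two distinct elements of {1, …, 273} in uniformly random order; by symmetry P[π(i) > π(j)] = 1/2.
By linearity: E[X] = 37128 · (1/2) = C(273, 2) · (1/2) = 37128/2 = 18564 ≈ 18564.000.

E[X] = 18564 = 18564.000.


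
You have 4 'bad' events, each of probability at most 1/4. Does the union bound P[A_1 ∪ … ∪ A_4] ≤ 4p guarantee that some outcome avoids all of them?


Union bound: P[∪_{i=1}^{4} A_i] ≤ Σ_i P[A_i] ≤ 4·p = 4·(1/4) = 1.
Numerically: 1 ≈ 1.0000000.
Is 1 < 1? NO.
Since the bound 1 is ≥ 1, the union bound is uninformative here; it does NOT by itself certify existence.

4·p = 1 ≈ 1.0000000; existence NOT certified by the union bound.


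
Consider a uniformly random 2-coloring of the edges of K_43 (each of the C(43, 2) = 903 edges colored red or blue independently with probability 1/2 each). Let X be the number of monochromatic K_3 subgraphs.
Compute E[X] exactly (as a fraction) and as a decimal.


Let X = Σ_S X_S over the C(43, 3) = 12341 subsets S of size 3, where X_S = 1 if the K_3 on S is monochromatic.
For a fixed S, the K_3 on S has C(3, 2) = 3 edges. P[all 3 edges red] = (1/2)^3, and likewise for blue, so P[monochromatic] = 2·(1/2)^3 = 2^{1 − 3} = 1/4.
By linearity of expectation: E[X] = C(43, 3) · 2^{1 − 3} = 12341 · 1/4 = 12341/4.
Numerically: E[X] ≈ 3085.250000.

E[X] = C(43,3)·2^(1−C(3,2)) = 12341/4 ≈ 3085.250000.


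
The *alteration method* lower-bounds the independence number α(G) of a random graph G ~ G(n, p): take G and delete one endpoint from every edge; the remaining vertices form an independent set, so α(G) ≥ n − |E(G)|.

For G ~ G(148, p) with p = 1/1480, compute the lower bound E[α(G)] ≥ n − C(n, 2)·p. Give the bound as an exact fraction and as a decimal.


E[|E(G)|] = C(148, 2)·p = 10878 · (1/1480) = 147/20.
E[α(G)] ≥ n − E[|E(G)|] = 148 − 147/20 = 2813/20.
Numerically: ≈ 140.65000.
(This is only a lower bound; the true E[α(G)] may be larger.)

E[α(G)] ≥ 2813/20 ≈ 140.65000.


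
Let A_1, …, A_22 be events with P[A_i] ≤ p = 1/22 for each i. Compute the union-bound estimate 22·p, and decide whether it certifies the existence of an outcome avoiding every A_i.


Union bound: P[∪_{i=1}^{22} A_i] ≤ Σ_i P[A_i] ≤ 22·p = 22·(1/22) = 1.
Numerically: 1 ≈ 1.000000.
Is 1 < 1? NO.
Since the bound 1 is ≥ 1, the union bound is uninformative here; it does NOT by itself certify existence.

22·p = 1 ≈ 1.000000; existence NOT certified by the union bound.


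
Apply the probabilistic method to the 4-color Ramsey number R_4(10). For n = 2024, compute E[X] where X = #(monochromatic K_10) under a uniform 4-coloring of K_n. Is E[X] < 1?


E[X] = C(2024, 10) · 4^{1 − 45} = 310936101848269937576192656 · 4^{−44} = 310936101848269937576192656/309485009821345068724781056.
As a reduced fraction: E[X] = 19433506365516871098512041/19342813113834066795298816 ≈ 1.0046887.
Is E[X] < 1? NO.
Since E[X] ≥ 1, the first-moment bound is inconclusive at n = 2024; it does NOT by itself certify R_4(10) > 2024.

E[X] = 19433506365516871098512041/19342813113834066795298816 ≈ 1.0046887; E[X] ≥ 1; first-moment method inconclusive here.


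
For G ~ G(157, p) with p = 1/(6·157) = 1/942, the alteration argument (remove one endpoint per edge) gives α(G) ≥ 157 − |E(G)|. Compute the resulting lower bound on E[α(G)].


E[|E(G)|] = C(157, 2)·p = 12246 · (1/942) = 13.
E[α(G)] ≥ n − E[|E(G)|] = 157 − 13 = 144.
Numerically: ≈ 144.000.
(This is only a lower bound; the true E[α(G)] may be larger.)

E[α(G)] ≥ 144 ≈ 144.000.


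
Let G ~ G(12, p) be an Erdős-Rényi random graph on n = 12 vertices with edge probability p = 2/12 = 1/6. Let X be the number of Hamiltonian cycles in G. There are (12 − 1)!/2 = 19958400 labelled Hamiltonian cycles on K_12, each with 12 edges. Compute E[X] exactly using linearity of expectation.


K_12 has (12 − 1)!/2 = 19958400 labelled Hamiltonian cycles.
For each such Hamiltonian cycle H, let X_H = 1 if all 12 edges of H are present in G. Then P[X_H = 1] = p^{12} = (1/6)^{12} = 1/2176782336.
Summing the indicators: E[X] = Σ_H E[X_H] = 19958400 · p^{12} = 19958400 · 1/2176782336 = 1925/209952.
Numerically: E[X] ≈ 0.009169.

E[X] = 19958400 · (1/6)^{12} = 1925/209952 ≈ 0.009169.


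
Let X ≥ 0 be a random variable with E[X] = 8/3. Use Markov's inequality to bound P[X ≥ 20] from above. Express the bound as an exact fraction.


μ = E[X] = 8/3, a = 20.
Markov: P[X ≥ 20] ≤ μ/a = (8/3)/20 = 2/15.
Numerically: ≈ 0.133.
(Since a = 20 > μ = 2.667, the bound 2/15 is < 1 and informative.)

P[X ≥ 20] ≤ 2/15 ≈ 0.133.


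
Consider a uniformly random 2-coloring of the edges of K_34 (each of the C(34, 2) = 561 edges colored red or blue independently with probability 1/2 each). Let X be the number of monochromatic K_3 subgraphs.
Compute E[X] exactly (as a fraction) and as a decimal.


Let X = Σ_S X_S over the C(34, 3) = 5984 subsets S of size 3, where X_S = 1 if the K_3 on S is monochromatic.
For a fixed S, the K_3 on S has C(3, 2) = 3 edges. P[all 3 edges red] = (1/2)^3, and likewise for blue, so P[monochromatic] = 2·(1/2)^3 = 2^{1 − 3} = 1/4.
Summing: E[X] = C(34, 3) · 2^{1 − 3} = 5984 · 1/4 = 1496.
Numerically: E[X] ≈ 1496.000000.

E[X] = C(34,3)·2^(1−C(3,2)) = 1496 ≈ 1496.000000.


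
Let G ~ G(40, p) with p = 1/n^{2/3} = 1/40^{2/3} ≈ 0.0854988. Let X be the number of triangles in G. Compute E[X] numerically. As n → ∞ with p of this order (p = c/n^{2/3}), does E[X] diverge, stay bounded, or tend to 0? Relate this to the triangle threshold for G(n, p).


Number of potential triangles: C(40, 3) = 9880.
Each occurs with probability p³ ≈ (0.0854988)³ ≈ 6.25000000e-04.
By linearity: E[X] = C(40, 3)·p³ ≈ 9880 · 6.25000000e-04 ≈ 6.175000.
Since α = 2/3 < 1, p = c/n^{2/3} ≫ 1/n is above the triangle threshold p ~ 1/n. Asymptotically E[X] ~ (c³/6)·n^{3(1−α)} = (1³/6)·n^{1} → ∞; triangles are abundant w.h.p.

E[X] ≈ 6.175000; in regime p = Θ(1/n^{2/3}) E[X] diverges (above the triangle threshold p ~ 1/n).


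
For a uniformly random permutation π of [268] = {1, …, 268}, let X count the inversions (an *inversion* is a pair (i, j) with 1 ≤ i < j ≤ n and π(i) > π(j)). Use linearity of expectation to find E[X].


Write X = Σ X_I over the C(268, 2) = 35778 pairs i < j, with X_I the indicator of one inversion.
There are 35778 indicators.
For each fixed pair i < j, the values π(i) and π(j) are two distinct elements of {1, …, 268} in uniformly random order; by symmetry P[π(i) > π(j)] = 1/2.
By linearity: E[X] = 35778 · (1/2) = C(268, 2) · (1/2) = 35778/2 = 17889 ≈ 17889.00000.

E[X] = 17889 = 17889.00000.


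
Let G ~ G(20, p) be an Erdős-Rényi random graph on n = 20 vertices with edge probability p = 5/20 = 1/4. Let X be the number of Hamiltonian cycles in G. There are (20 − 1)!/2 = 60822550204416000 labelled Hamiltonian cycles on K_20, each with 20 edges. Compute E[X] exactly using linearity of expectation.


K_20 has (20 − 1)!/2 = 60822550204416000 labelled Hamiltonian cycles.
For each such Hamiltonian cycle H, let X_H = 1 if all 20 edges of H are present in G. Then P[X_H = 1] = p^{20} = (1/4)^{20} = 1/1099511627776.
By linearity: E[X] = Σ_H E[X_H] = 60822550204416000 · p^{20} = 60822550204416000 · 1/1099511627776 = 1856156927625/33554432.
Numerically: E[X] ≈ 55317.8.

E[X] = 60822550204416000 · (1/4)^{20} = 1856156927625/33554432 ≈ 55317.8.


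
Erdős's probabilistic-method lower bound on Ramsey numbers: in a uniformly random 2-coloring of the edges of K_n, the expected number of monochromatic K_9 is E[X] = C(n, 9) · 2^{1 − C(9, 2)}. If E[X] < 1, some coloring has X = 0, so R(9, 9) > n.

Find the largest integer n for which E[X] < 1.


We need C(n, 9) · 2^{1 − 36} < 1, i.e. C(n, 9) < 2^{36 − 1} = 34359738368.
Check values of n near the boundary:
  n = 63: C(63, 9) = 23667689815; 23667689815 < 34359738368? YES
  n = 64: C(64, 9) = 27540584512; 27540584512 < 34359738368? YES
  n = 65: C(65, 9) = 31966749880; 31966749880 < 34359738368? YES
  n = 66: C(66, 9) = 37014131440; 37014131440 < 34359738368? NO
  n = 67: C(67, 9) = 42757703560; 42757703560 < 34359738368? NO
The largest n with C(n, 9) < 34359738368 is n = 65 (where E[X] = 3995843735/4294967296 ≈ 0.9303549). Hence R(9, 9) > 65, i.e. R(9, 9) ≥ 66.

Largest n = 65; hence R(9, 9) > 65.


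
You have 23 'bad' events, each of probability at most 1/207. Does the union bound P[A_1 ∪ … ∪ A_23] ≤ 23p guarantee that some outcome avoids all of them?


Union bound: P[∪_{i=1}^{23} A_i] ≤ Σ_i P[A_i] ≤ 23·p = 23·(1/207) = 1/9.
Numerically: 1/9 ≈ 0.1111.
Is 1/9 < 1? YES.
Since P[∪ A_i] ≤ 1/9 < 1, the complement has P[∩ A_i^c] ≥ 1 − 1/9 = 8/9 > 0, so some outcome avoids every A_i.

23·p = 1/9 ≈ 0.1111; existence CERTIFIED by the union bound.


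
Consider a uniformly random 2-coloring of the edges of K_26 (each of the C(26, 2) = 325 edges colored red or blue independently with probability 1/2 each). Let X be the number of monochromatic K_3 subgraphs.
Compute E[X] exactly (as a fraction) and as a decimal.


Let X = Σ_S X_S over the C(26, 3) = 2600 subsets S of size 3, where X_S = 1 if the K_3 on S is monochromatic.
For a fixed S, the K_3 on S has C(3, 2) = 3 edges. P[all 3 edges red] = (1/2)^3, and likewise for blue, so P[monochromatic] = 2·(1/2)^3 = 2^{1 − 3} = 1/4.
Summing: E[X] = C(26, 3) · 2^{1 − 3} = 2600 · 1/4 = 650.
Numerically: E[X] ≈ 650.0000.

E[X] = C(26,3)·2^(1−C(3,2)) = 650 ≈ 650.0000.


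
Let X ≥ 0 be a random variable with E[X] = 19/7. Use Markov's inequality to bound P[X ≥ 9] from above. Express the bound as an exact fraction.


μ = E[X] = 19/7, a = 9.
Markov: P[X ≥ 9] ≤ μ/a = (19/7)/9 = 19/63.
Numerically: ≈ 0.3016.
(Since a = 9 > μ = 2.7143, the bound 19/63 is < 1 and informative.)

P[X ≥ 9] ≤ 19/63 ≈ 0.3016.


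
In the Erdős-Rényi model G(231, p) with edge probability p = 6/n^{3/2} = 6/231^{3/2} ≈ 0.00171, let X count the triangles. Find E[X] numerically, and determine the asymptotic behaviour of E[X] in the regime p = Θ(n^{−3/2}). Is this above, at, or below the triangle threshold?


Number of potential triangles: C(231, 3) = 2027795.
Each occurs with probability p³ ≈ (0.00171)³ ≈ 4.99114e-09.
By linearity: E[X] = C(231, 3)·p³ ≈ 2027795 · 4.99114e-09 ≈ 0.010.
Since α = 3/2 > 1, p = c/n^{3/2} = o(1/n) is below the triangle threshold p ~ 1/n. Asymptotically E[X] ~ (c³/6)·n^{3(1−α)} = (6³/6)·n^{-1.5} → 0, so by Markov's inequality G has no triangles w.h.p.

E[X] ≈ 0.010; in regime p = Θ(1/n^{3/2}) E[X] tends to 0 (below the triangle threshold p ~ 1/n).


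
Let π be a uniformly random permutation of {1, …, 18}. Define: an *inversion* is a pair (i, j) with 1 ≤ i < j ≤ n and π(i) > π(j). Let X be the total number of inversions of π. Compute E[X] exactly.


Write X = Σ X_I over the C(18, 2) = 153 pairs i < j, with X_I the indicator of one inversion.
There are 153 indicators.
For each fixed pair i < j, the values π(i) and π(j) are two distinct elements of {1, …, 18} in uniformly random order; by symmetry P[π(i) > π(j)] = 1/2.
By linearity: E[X] = 153 · (1/2) = C(18, 2) · (1/2) = 153/2 = 153/2 ≈ 76.500.

E[X] = 153/2 = 76.500.


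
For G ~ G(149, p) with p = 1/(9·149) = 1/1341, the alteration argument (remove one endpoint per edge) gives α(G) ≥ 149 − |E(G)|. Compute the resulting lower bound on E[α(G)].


E[|E(G)|] = C(149, 2)·p = 11026 · (1/1341) = 74/9.
E[α(G)] ≥ n − E[|E(G)|] = 149 − 74/9 = 1267/9.
Numerically: ≈ 140.7778.
(This is only a lower bound; the true E[α(G)] may be larger.)

E[α(G)] ≥ 1267/9 ≈ 140.7778.


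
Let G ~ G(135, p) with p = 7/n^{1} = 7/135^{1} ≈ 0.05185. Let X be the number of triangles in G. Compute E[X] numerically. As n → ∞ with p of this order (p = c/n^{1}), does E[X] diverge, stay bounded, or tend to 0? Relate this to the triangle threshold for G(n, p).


Number of potential triangles: C(135, 3) = 400995.
Each occurs with probability p³ ≈ (0.05185)³ ≈ 1.394096e-04.
By linearity: E[X] = C(135, 3)·p³ ≈ 400995 · 1.394096e-04 ≈ 55.9026.
Here α = 1, so p = 7/n is exactly at the triangle threshold p ~ 1/n. Asymptotically E[X] → c³/6 = 7³/6 = 343/6 ≈ 57.1667, a bounded constant. In this regime the triangle count is asymptotically Poisson(c³/6).

E[X] ≈ 55.9026; in regime p = Θ(1/n^{1}) E[X] stays bounded (at the triangle threshold p ~ 1/n).


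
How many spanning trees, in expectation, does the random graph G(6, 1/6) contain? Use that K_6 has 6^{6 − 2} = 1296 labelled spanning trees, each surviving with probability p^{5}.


K_6 has 6^{6 − 2} = 1296 labelled spanning trees.
For each such spanning tree H, let X_H = 1 if all 5 edges of H are present in G. Then P[X_H = 1] = p^{5} = (1/6)^{5} = 1/7776.
Summing the indicators: E[X] = Σ_H E[X_H] = 1296 · p^{5} = 1296 · 1/7776 = 1/6.
Numerically: E[X] ≈ 0.166667.

E[X] = 1296 · (1/6)^{5} = 1/6 ≈ 0.166667.


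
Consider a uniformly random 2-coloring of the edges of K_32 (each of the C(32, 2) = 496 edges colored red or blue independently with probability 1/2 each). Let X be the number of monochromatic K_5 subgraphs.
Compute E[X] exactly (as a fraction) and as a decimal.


Let X = Σ_S X_S over the C(32, 5) = 201376 subsets S of size 5, where X_S = 1 if the K_5 on S is monochromatic.
For a fixed S, the K_5 on S has C(5, 2) = 10 edges. P[all 10 edges red] = (1/2)^10, and likewise for blue, so P[monochromatic] = 2·(1/2)^10 = 2^{1 − 10} = 1/512.
By linearity: E[X] = C(32, 5) · 2^{1 − 10} = 201376 · 1/512 = 6293/16.
Numerically: E[X] ≈ 393.3125.

E[X] = C(32,5)·2^(1−C(5,2)) = 6293/16 ≈ 393.3125.


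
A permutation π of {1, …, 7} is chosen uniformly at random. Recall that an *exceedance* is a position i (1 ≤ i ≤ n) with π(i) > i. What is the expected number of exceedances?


Write X = Σ_{i=1}^{7} X_i, where X_i = 1_{π(i) > i}.
For each fixed i, π(i) is uniform over {1, …, 7} (marginal of a uniform permutation), so P[π(i) > i] = (n − i)/n. Summing: Σ_{i=1}^{7} (n − i)/n = (0 + 1 + … + 6)/7 = 7(7 − 1)/(2·7) = (7 − 1)/2.
Hence E[X] = Σ_{i=1}^{7} (7 − i)/7 = 3 ≈ 3.000.

E[X] = 3 = 3.000.


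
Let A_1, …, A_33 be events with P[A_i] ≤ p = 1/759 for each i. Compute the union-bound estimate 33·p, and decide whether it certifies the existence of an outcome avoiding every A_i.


Union bound: P[∪_{i=1}^{33} A_i] ≤ Σ_i P[A_i] ≤ 33·p = 33·(1/759) = 1/23.
Numerically: 1/23 ≈ 0.043478.
Is 1/23 < 1? YES.
Since P[∪ A_i] ≤ 1/23 < 1, the complement has P[∩ A_i^c] ≥ 1 − 1/23 = 22/23 > 0, so some outcome avoids every A_i.

33·p = 1/23 ≈ 0.043478; existence CERTIFIED by the union bound.


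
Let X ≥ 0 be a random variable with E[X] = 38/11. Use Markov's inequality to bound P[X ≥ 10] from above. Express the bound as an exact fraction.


μ = E[X] = 38/11, a = 10.
Markov: P[X ≥ 10] ≤ μ/a = (38/11)/10 = 19/55.
Numerically: ≈ 0.345455.
(Since a = 10 > μ = 3.454545, the bound 19/55 is < 1 and informative.)

P[X ≥ 10] ≤ 19/55 ≈ 0.345455.


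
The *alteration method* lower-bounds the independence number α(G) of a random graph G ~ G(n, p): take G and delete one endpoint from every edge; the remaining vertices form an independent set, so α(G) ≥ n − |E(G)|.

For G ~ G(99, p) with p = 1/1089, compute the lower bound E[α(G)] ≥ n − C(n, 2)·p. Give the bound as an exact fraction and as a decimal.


E[|E(G)|] = C(99, 2)·p = 4851 · (1/1089) = 49/11.
E[α(G)] ≥ n − E[|E(G)|] = 99 − 49/11 = 1040/11.
Numerically: ≈ 94.5455.
(This is only a lower bound; the true E[α(G)] may be larger.)

E[α(G)] ≥ 1040/11 ≈ 94.5455.


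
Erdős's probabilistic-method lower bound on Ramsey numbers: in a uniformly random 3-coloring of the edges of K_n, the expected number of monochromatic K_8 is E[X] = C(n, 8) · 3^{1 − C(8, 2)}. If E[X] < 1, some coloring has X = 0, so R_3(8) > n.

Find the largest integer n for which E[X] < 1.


We need C(n, 8) · 3^{1 − 28} < 1, i.e. C(n, 8) < 3^{28 − 1} = 7625597484987.
Check values of n near the boundary:
  n = 150: C(150, 8) = 5257211409450; 5257211409450 < 7625597484987? YES
  n = 151: C(151, 8) = 5551321138650; 5551321138650 < 7625597484987? YES
  n = 152: C(152, 8) = 5859727868575; 5859727868575 < 7625597484987? YES
  n = 153: C(153, 8) = 6183023199255; 6183023199255 < 7625597484987? YES
  n = 154: C(154, 8) = 6521818990995; 6521818990995 < 7625597484987? YES
  n = 155: C(155, 8) = 6876747915675; 6876747915675 < 7625597484987? YES
  n = 156: C(156, 8) = 7248464019225; 7248464019225 < 7625597484987? YES
  n = 157: C(157, 8) = 7637643295425; 7637643295425 < 7625597484987? NO
  n = 158: C(158, 8) = 8044984271181; 8044984271181 < 7625597484987? NO
  n = 159: C(159, 8) = 8471208603429; 8471208603429 < 7625597484987? NO
The largest n with C(n, 8) < 7625597484987 is n = 156 (where E[X] = 805384891025/847288609443 ≈ 0.951). Hence R_3(8) > 156, i.e. R_3(8) ≥ 157.

Largest n = 156; hence R_3(8) > 156.


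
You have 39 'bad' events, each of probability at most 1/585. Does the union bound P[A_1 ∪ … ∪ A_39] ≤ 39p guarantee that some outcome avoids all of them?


Union bound: P[∪_{i=1}^{39} A_i] ≤ Σ_i P[A_i] ≤ 39·p = 39·(1/585) = 1/15.
Numerically: 1/15 ≈ 0.06667.
Is 1/15 < 1? YES.
Since P[∪ A_i] ≤ 1/15 < 1, the complement has P[∩ A_i^c] ≥ 1 − 1/15 = 14/15 > 0, so some outcome avoids every A_i.

39·p = 1/15 ≈ 0.06667; existence CERTIFIED by the union bound.


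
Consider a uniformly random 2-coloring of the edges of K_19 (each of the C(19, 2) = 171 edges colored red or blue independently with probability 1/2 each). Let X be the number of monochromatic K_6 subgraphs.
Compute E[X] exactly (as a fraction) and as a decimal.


Let X = Σ_S X_S over the C(19, 6) = 27132 subsets S of size 6, where X_S = 1 if the K_6 on S is monochromatic.
For a fixed S, the K_6 on S has C(6, 2) = 15 edges. P[all 15 edges red] = (1/2)^15, and likewise for blue, so P[monochromatic] = 2·(1/2)^15 = 2^{1 − 15} = 1/16384.
By linearity: E[X] = C(19, 6) · 2^{1 − 15} = 27132 · 1/16384 = 6783/4096.
Numerically: E[X] ≈ 1.65601.

E[X] = C(19,6)·2^(1−C(6,2)) = 6783/4096 ≈ 1.65601.


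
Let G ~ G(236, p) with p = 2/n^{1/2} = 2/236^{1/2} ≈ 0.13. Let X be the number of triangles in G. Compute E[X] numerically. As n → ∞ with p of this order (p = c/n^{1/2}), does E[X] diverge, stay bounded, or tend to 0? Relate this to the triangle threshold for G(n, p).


Number of potential triangles: C(236, 3) = 2162940.
Each occurs with probability p³ ≈ (0.13)³ ≈ 2.20659e-03.
By linearity: E[X] = C(236, 3)·p³ ≈ 2162940 · 2.20659e-03 ≈ 4772.725.
Since α = 1/2 < 1, p = c/n^{1/2} ≫ 1/n is above the triangle threshold p ~ 1/n. Asymptotically E[X] ~ (c³/6)·n^{3(1−α)} = (2³/6)·n^{1.5} → ∞; triangles are abundant w.h.p.

E[X] ≈ 4772.725; in regime p = Θ(1/n^{1/2}) E[X] diverges (above the triangle threshold p ~ 1/n).


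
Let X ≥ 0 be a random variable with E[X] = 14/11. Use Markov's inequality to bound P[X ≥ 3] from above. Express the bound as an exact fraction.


μ = E[X] = 14/11, a = 3.
Markov: P[X ≥ 3] ≤ μ/a = (14/11)/3 = 14/33.
Numerically: ≈ 0.42424.
(Since a = 3 > μ = 1.27273, the bound 14/33 is < 1 and informative.)

P[X ≥ 3] ≤ 14/33 ≈ 0.42424.


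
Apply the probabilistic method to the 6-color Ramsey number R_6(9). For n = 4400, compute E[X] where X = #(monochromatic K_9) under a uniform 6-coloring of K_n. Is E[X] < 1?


E[X] = C(4400, 9) · 6^{1 − 36} = 1689489304164437494711163600 · 6^{−35} = 1689489304164437494711163600/1719070799748422591028658176.
As a reduced fraction: E[X] = 105593081510277343419447725/107441924984276411939291136 ≈ 0.9827922.
Is E[X] < 1? YES.
Since E[X] < 1, there exists a 6-coloring of K_{4400} with no monochromatic K_9; hence R_6(9) > 4400.

E[X] = 105593081510277343419447725/107441924984276411939291136 ≈ 0.9827922; E[X] < 1, so R_6(9) > 4400.


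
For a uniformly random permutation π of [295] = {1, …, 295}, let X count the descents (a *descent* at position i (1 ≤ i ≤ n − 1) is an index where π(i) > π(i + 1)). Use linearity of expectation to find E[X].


Write X = Σ X_I over i = 1, …, 294, with X_I the indicator of one descent.
There are 294 indicators.
For each fixed i, the pair (π(i), π(i+1)) is a uniformly random ordered pair of distinct values from {1, …, 295}; by symmetry P[π(i) > π(i+1)] = 1/2.
By linearity: E[X] = 294 · (1/2) = (295 − 1) · (1/2) = 147 ≈ 147.000000.

E[X] = 147 = 147.000000.


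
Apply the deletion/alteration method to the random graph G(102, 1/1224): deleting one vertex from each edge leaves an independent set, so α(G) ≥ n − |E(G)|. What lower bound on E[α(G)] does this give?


E[|E(G)|] = C(102, 2)·p = 5151 · (1/1224) = 101/24.
E[α(G)] ≥ n − E[|E(G)|] = 102 − 101/24 = 2347/24.
Numerically: ≈ 97.791667.
(This is only a lower bound; the true E[α(G)] may be larger.)

E[α(G)] ≥ 2347/24 ≈ 97.791667.


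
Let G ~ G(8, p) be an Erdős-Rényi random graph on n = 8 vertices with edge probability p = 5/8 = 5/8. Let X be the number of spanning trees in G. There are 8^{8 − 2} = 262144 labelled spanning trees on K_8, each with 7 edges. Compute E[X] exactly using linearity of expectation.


K_8 has 8^{8 − 2} = 262144 labelled spanning trees.
For each such spanning tree H, let X_H = 1 if all 7 edges of H are present in G. Then P[X_H = 1] = p^{7} = (5/8)^{7} = 78125/2097152.
Summing the indicators: E[X] = Σ_H E[X_H] = 262144 · p^{7} = 262144 · 78125/2097152 = 78125/8.
Numerically: E[X] ≈ 9765.62.

E[X] = 262144 · (5/8)^{7} = 78125/8 ≈ 9765.62.
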